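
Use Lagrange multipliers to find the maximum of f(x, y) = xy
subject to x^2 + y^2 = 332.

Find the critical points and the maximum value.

Lagrange conditions: y = 2*lambda*x and x = 2*lambda*y
If x = 0 then y = 0, violating the constraint, so x, y != 0.
Dividing: y/x = x/y => x^2 = y^2 => y = x or y = -x
Constraint: 2x^2 = 332 => x^2 = 166 => x = +/-sqrt(166)
Critical points: (sqrt(166), sqrt(166)), (-sqrt(166), -sqrt(166)), (sqrt(166), -sqrt(166)), (-sqrt(166), sqrt(166))
  y = x:  xy = x^2 = 166  at (sqrt(166), sqrt(166)) and (-sqrt(166), -sqrt(166))
  y = -x: xy = -x^2 = -166 at (sqrt(166), -sqrt(166)) and (-sqrt(166), sqrt(166))
Maximum xy = 166 at (sqrt(166), sqrt(166)) and (-sqrt(166), -sqrt(166))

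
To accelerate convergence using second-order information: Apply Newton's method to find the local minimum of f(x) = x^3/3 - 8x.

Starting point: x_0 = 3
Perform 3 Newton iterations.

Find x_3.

f(x) = x^3/3 - 8x
f'(x) = x^2 - 8, f''(x) = 2x
Newton update: x_{n+1} = x_n - (x_n^2 - 8)/(2*x_n)
Step 1: x_0 = 3, f'=1, f''=6, x_1 = 17/6
Step 2: x_1 = 17/6, f'=1/36, f''=17/3, x_2 = 577/204
Step 3: x_2 = 577/204, f'=1/41616, f''=577/102, x_3 = 665857/235416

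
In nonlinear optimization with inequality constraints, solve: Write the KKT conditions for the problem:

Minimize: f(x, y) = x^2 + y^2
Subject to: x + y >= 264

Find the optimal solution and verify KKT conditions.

KKT conditions for min x^2 + y^2 s.t. x + y >= 264:
Stationarity: 2x = mu, 2y = mu
So x = y = mu/2.
Complementary slackness: mu*(x + y - 264) = 0
Primal feasibility: x + y >= 264; dual feasibility: mu >= 0
If mu = 0 then x = y = 0, but 0 + 0 < 264 is infeasible, so the constraint is active.
Constraint active: x + y = 2*(mu/2) = 264 => mu = 264
x = y = 132, f = 34848
Verify: stationarity 2*132 = 264 = mu; primal 132 + 132 = 264 >= 264; dual mu = 264 >= 0; complementary slackness 264*(264 - 264) = 0. All KKT conditions hold.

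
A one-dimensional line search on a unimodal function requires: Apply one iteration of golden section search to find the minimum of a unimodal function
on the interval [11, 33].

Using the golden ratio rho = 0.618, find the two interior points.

Golden section search on [11, 33].
Golden ratio rho = 0.618 (approx).
Interior points:
  x_1 = 11 + (1-0.618)*22 = 19.4040
  x_2 = 11 + 0.618*22 = 24.5960
Compare f(x_1) and f(x_2) to determine which subinterval to keep.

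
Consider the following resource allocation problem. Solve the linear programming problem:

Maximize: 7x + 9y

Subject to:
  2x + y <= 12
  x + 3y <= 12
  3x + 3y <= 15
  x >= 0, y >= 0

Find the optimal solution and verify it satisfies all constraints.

Feasible vertices: (0, 0), (0, 4), (3/2, 7/2), (5, 0)
Objective 7x + 9y at each vertex:
  (0, 0): 0
  (0, 4): 36
  (3/2, 7/2): 42
  (5, 0): 35
Maximum is 42 at (3/2, 7/2).
Verify constraints at (x, y) = (3/2, 7/2):
  2*(3/2) + 1*(7/2) = 13/2 <= 12
  1*(3/2) + 3*(7/2) = 12 <= 12 (active)
  3*(3/2) + 3*(7/2) = 15 <= 15 (active)
  x = 3/2 >= 0, y = 7/2 >= 0. All constraints satisfied.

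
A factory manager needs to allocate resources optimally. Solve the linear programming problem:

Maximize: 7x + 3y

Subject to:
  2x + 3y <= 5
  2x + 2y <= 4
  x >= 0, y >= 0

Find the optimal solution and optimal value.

Feasible vertices: (0, 0), (0, 5/3), (1, 1), (2, 0)
Objective 7x + 3y at each:
  (0, 0): 0
  (0, 5/3): 5
  (1, 1): 10
  (2, 0): 14
Maximum is 14 at (2, 0).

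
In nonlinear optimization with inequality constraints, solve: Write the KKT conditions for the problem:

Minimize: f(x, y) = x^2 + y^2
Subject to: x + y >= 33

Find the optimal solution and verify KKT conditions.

KKT conditions for min x^2 + y^2 s.t. x + y >= 33:
Stationarity: 2x = mu, 2y = mu
So x = y = mu/2.
Complementary slackness: mu*(x + y - 33) = 0
Primal feasibility: x + y >= 33; dual feasibility: mu >= 0
If mu = 0 then x = y = 0, but 0 + 0 < 33 is infeasible, so the constraint is active.
Constraint active: x + y = 2*(mu/2) = 33 => mu = 33
x = y = 33/2, f = 1089/2
Verify: stationarity 2*(33/2) = 33 = mu; primal 33/2 + 33/2 = 33 >= 33; dual mu = 33 >= 0; complementary slackness 33*(33 - 33) = 0. All KKT conditions hold.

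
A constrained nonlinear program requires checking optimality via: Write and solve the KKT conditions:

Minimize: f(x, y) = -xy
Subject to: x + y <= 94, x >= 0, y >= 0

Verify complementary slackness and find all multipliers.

Problem: min -xy s.t. x + y <= 94 (multiplier lambda), x >= 0 (mu_x), y >= 0 (mu_y)
KKT stationarity: -y + lambda - mu_x = 0, -x + lambda - mu_y = 0, with lambda, mu_x, mu_y >= 0
Complementary slackness: lambda*(x + y - 94) = 0, mu_x*x = 0, mu_y*y = 0
If lambda = 0: y = -mu_x <= 0 and x = -mu_y <= 0 force x = y = 0 with f = 0; but x = y = 47 is feasible with f = -2209 < 0, so this is not the minimum. Hence lambda > 0 and x + y = 94.
Try x > 0, y > 0 (so mu_x = mu_y = 0): y = lambda, x = lambda => x = y = lambda
x + y = 94 => 2*lambda = 94 => lambda = 47
x* = y* = 47 > 0, consistent with mu_x = mu_y = 0.
(Any feasible point with x = 0 or y = 0 has f = 0 > -2209, so the minimum is not on those boundaries.)
min(-xy) = -2209 (i.e. max xy = 2209)
Multipliers: lambda = 47, mu_x = 0, mu_y = 0
Complementary slackness: lambda*(x + y - 94) = 47*(47 + 47 - 94) = 0, mu_x*x = 0*47 = 0, mu_y*y = 0*47 = 0. Satisfied.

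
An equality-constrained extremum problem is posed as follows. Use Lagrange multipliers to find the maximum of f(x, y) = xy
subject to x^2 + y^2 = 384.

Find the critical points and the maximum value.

Lagrange conditions: y = 2*lambda*x and x = 2*lambda*y
If x = 0 then y = 0, violating the constraint, so x, y != 0.
Dividing: y/x = x/y => x^2 = y^2 => y = x or y = -x
Constraint: 2x^2 = 384 => x^2 = 192 => x = +/-sqrt(192)
Critical points: (sqrt(192), sqrt(192)), (-sqrt(192), -sqrt(192)), (sqrt(192), -sqrt(192)), (-sqrt(192), sqrt(192))
  y = x:  xy = x^2 = 192  at (sqrt(192), sqrt(192)) and (-sqrt(192), -sqrt(192))
  y = -x: xy = -x^2 = -192 at (sqrt(192), -sqrt(192)) and (-sqrt(192), sqrt(192))
Maximum xy = 192 at (sqrt(192), sqrt(192)) and (-sqrt(192), -sqrt(192))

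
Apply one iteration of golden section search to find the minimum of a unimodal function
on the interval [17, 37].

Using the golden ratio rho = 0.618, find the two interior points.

Golden section search on [17, 37].
Golden ratio rho = 0.618 (approx).
Interior points:
  x_1 = 17 + (1-0.618)*20 = 24.6400
  x_2 = 17 + 0.618*20 = 29.3600
Compare f(x_1) and f(x_2) to determine which subinterval to keep.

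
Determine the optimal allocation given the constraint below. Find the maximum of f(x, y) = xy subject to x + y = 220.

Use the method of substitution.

Substitute y = 220 - x into f(x,y) = xy:
g(x) = x(220 - x) = 220x - x^2
g'(x) = 220 - 2x = 0  =>  x = 110
y = 220 - 110 = 110
Maximum value = 110 * 110 = 12100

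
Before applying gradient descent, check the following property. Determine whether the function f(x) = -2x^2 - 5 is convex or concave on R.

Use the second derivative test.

f(x) = -2x^2 - 5
f'(x) = -4x + 0
f''(x) = -4
Since f''(x) = -4 < 0 for all x, f is concave on R.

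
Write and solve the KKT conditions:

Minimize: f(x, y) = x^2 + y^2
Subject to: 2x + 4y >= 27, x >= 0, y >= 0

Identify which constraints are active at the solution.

KKT conditions for min x^2 + y^2 s.t. 2x + 4y >= 27, x >= 0, y >= 0:
Stationarity: 2x = mu*2 + mu_x, 2y = mu*4 + mu_y, with mu, mu_x, mu_y >= 0
Complementary slackness: mu*(2x + 4y - 27) = 0, mu_x*x = 0, mu_y*y = 0
(0, 0) is infeasible (2*0 + 4*0 < 27), so if mu = 0 stationarity would force x = mu_x/2 >= 0, y = mu_y/2 >= 0 with mu_x*x = mu_y*y = 0, i.e. x = y = 0: contradiction. Hence mu > 0 and 2x + 4y = 27 is active.
Try x > 0, y > 0 (so mu_x = mu_y = 0): x = 2*mu/2, y = 4*mu/2
Substitute: 2*(2*mu/2) + 4*(4*mu/2) = 27
  mu*20/2 = 27 => mu = 27/10
x* = 27/10 > 0, y* = 27/5 > 0, consistent with mu_x = mu_y = 0.
f is convex and the constraints are linear, so this KKT point is the global minimum.
f* = 729/20
Active constraints: 2x + 4y >= 27 (holds with equality, mu = 27/10 > 0); x >= 0 and y >= 0 are inactive (mu_x = mu_y = 0).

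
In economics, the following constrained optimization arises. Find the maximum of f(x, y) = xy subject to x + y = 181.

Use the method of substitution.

Substitute y = 181 - x into f(x,y) = xy:
g(x) = x(181 - x) = 181x - x^2
g'(x) = 181 - 2x = 0  =>  x = 181/2
y = 181 - 181/2 = 181/2
Maximum value = (181/2) * (181/2) = 32761/4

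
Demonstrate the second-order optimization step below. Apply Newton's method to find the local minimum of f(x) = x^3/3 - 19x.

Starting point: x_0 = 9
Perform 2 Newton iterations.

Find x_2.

f(x) = x^3/3 - 19x
f'(x) = x^2 - 19, f''(x) = 2x
Newton update: x_{n+1} = x_n - (x_n^2 - 19)/(2*x_n)
Step 1: x_0 = 9, f'=62, f''=18, x_1 = 50/9
Step 2: x_1 = 50/9, f'=961/81, f''=100/9, x_2 = 4039/900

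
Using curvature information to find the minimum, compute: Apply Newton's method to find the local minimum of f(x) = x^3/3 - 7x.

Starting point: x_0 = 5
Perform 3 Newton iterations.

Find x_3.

f(x) = x^3/3 - 7x
f'(x) = x^2 - 7, f''(x) = 2x
Newton update: x_{n+1} = x_n - (x_n^2 - 7)/(2*x_n)
Step 1: x_0 = 5, f'=18, f''=10, x_1 = 16/5
Step 2: x_1 = 16/5, f'=81/25, f''=32/5, x_2 = 431/160
Step 3: x_2 = 431/160, f'=6561/25600, f''=431/80, x_3 = 364961/137920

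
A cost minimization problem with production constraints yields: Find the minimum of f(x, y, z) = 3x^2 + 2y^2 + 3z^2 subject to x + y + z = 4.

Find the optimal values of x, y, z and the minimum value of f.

Using Lagrange multipliers on f = 3x^2 + 2y^2 + 3z^2 with constraint x + y + z = 4:
Conditions: 2*3*x = lambda, 2*2*y = lambda, 2*3*z = lambda
So x = lambda/6, y = lambda/4, z = lambda/6
Substituting into constraint: lambda * (7/12) = 4
lambda = 48/7
x = 8/7, y = 12/7, z = 8/7
Minimum value = 96/7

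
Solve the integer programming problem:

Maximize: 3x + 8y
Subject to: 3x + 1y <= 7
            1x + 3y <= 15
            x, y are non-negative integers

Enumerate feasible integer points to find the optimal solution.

Constraint 1: 3x + 1y <= 7
Constraint 2: 1x + 3y <= 15
Feasible x range (need y >= 0): 0 <= x <= min(7/3, 15/1) => x in {0, ..., 2}.
Enumerate feasible integer points row by row (the coefficient of y is 8 > 0, so for each x the largest feasible y gives the best value):
  x = 0: y <= min((7 - 3*0)/1, (15 - 1*0)/3) => y in {0, ..., 5}; best 3*0 + 8*5 = 40
  x = 1: y <= min((7 - 3*1)/1, (15 - 1*1)/3) => y in {0, ..., 4}; best 3*1 + 8*4 = 35
  x = 2: y <= min((7 - 3*2)/1, (15 - 1*2)/3) => y in {0, ..., 1}; best 3*2 + 8*1 = 14
The maximum 3x + 8y = 40 is achieved at x = 0, y = 5.
Check: 3*0 + 1*5 = 5 <= 7 and 1*0 + 3*5 = 15 <= 15.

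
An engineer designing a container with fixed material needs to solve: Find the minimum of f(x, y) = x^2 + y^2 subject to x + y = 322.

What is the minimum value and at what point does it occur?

Substitute y = 322 - x into f(x,y) = x^2 + y^2:
g(x) = x^2 + (322 - x)^2 = 2x^2 - 644x + 103684
g'(x) = 4x - 644 = 0  =>  x = 161
y = 322 - 161 = 161
Minimum value = 161^2 + 161^2 = 51842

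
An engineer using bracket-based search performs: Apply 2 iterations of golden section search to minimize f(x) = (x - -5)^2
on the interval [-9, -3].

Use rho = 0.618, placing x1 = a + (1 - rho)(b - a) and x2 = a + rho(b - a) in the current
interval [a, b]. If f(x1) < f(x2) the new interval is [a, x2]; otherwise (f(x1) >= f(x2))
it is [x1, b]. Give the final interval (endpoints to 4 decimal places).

Golden section search for min of f(x) = (x - -5)^2 on [-9, -3].
Each step: x1 = a + (1 - rho)(b - a), x2 = a + rho(b - a); if f(x1) < f(x2) keep [a, x2], otherwise keep [x1, b].
Step 1: [-9.0000, -3.0000], x1=-6.7080 (f=2.9173), x2=-5.2920 (f=0.0853); f(x1) > f(x2) => keep [-6.7080, -3.0000]
Step 2: [-6.7080, -3.0000], x1=-5.2915 (f=0.0850), x2=-4.4165 (f=0.3405); f(x1) < f(x2) => keep [-6.7080, -4.4165]
Final interval: [-6.7080, -4.4165]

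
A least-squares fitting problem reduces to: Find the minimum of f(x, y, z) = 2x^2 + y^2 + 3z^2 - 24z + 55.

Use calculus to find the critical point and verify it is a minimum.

f(x,y,z) = 2x^2 + y^2 + 3z^2 - 24z + 55
df/dx = 4x + (0) = 0 => x = 0
df/dy = 2y + (0) = 0 => y = 0
df/dz = 6z + (-24) = 0 => z = 4
f(0,0,4) = 2*(0)^2 + 1*(0)^2 + 3*(4)^2 + -24*(4) + 55 = 7
Hessian is diagonal with entries 4, 2, 6 > 0, confirmed minimum.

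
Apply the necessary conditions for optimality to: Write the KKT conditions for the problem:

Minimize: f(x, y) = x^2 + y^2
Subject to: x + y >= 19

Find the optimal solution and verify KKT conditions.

KKT conditions for min x^2 + y^2 s.t. x + y >= 19:
Stationarity: 2x = mu, 2y = mu
So x = y = mu/2.
Complementary slackness: mu*(x + y - 19) = 0
Primal feasibility: x + y >= 19; dual feasibility: mu >= 0
If mu = 0 then x = y = 0, but 0 + 0 < 19 is infeasible, so the constraint is active.
Constraint active: x + y = 2*(mu/2) = 19 => mu = 19
x = y = 19/2, f = 361/2
Verify: stationarity 2*(19/2) = 19 = mu; primal 19/2 + 19/2 = 19 >= 19; dual mu = 19 >= 0; complementary slackness 19*(19 - 19) = 0. All KKT conditions hold.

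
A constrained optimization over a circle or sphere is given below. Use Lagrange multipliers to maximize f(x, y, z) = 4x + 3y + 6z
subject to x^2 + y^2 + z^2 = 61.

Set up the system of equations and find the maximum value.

Lagrange conditions: 4 = 2*lambda*x, 3 = 2*lambda*y, 6 = 2*lambda*z
So x:4 = y:3 = z:6, i.e. x = 4t, y = 3t, z = 6t
Constraint: t^2*(4^2 + 3^2 + 6^2) = 61
  t^2 * 61 = 61  =>  t = sqrt(1)
Maximum = 4*4t + 3*3t + 6*6t = 61*sqrt(1) = 61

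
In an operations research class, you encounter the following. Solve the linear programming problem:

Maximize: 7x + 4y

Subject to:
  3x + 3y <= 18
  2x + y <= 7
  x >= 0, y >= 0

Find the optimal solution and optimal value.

Feasible vertices: (0, 0), (0, 6), (1, 5), (7/2, 0)
Objective 7x + 4y at each:
  (0, 0): 0
  (0, 6): 24
  (1, 5): 27
  (7/2, 0): 49/2
Maximum is 27 at (1, 5).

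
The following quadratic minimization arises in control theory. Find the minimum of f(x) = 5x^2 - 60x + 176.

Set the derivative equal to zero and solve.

f(x) = 5x^2 - 60x + 176
f'(x) = 10x + (-60) = 0
x = 60/10 = 6
f(6) = -4
Since f''(x) = 10 > 0, this is a minimum.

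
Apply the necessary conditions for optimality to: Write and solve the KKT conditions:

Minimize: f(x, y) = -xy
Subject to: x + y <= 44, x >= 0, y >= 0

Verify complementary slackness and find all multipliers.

Problem: min -xy s.t. x + y <= 44 (multiplier lambda), x >= 0 (mu_x), y >= 0 (mu_y)
KKT stationarity: -y + lambda - mu_x = 0, -x + lambda - mu_y = 0, with lambda, mu_x, mu_y >= 0
Complementary slackness: lambda*(x + y - 44) = 0, mu_x*x = 0, mu_y*y = 0
If lambda = 0: y = -mu_x <= 0 and x = -mu_y <= 0 force x = y = 0 with f = 0; but x = y = 22 is feasible with f = -484 < 0, so this is not the minimum. Hence lambda > 0 and x + y = 44.
Try x > 0, y > 0 (so mu_x = mu_y = 0): y = lambda, x = lambda => x = y = lambda
x + y = 44 => 2*lambda = 44 => lambda = 22
x* = y* = 22 > 0, consistent with mu_x = mu_y = 0.
(Any feasible point with x = 0 or y = 0 has f = 0 > -484, so the minimum is not on those boundaries.)
min(-xy) = -484 (i.e. max xy = 484)
Multipliers: lambda = 22, mu_x = 0, mu_y = 0
Complementary slackness: lambda*(x + y - 44) = 22*(22 + 22 - 44) = 0, mu_x*x = 0*22 = 0, mu_y*y = 0*22 = 0. Satisfied.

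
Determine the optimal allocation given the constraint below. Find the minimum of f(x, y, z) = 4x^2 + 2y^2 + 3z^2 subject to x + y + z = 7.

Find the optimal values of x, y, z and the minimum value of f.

Using Lagrange multipliers on f = 4x^2 + 2y^2 + 3z^2 with constraint x + y + z = 7:
Conditions: 2*4*x = lambda, 2*2*y = lambda, 2*3*z = lambda
So x = lambda/8, y = lambda/4, z = lambda/6
Substituting into constraint: lambda * (13/24) = 7
lambda = 168/13
x = 21/13, y = 42/13, z = 28/13
Minimum value = 588/13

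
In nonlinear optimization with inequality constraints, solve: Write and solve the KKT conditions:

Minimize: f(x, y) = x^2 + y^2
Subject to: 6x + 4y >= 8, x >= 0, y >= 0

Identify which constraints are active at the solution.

KKT conditions for min x^2 + y^2 s.t. 6x + 4y >= 8, x >= 0, y >= 0:
Stationarity: 2x = mu*6 + mu_x, 2y = mu*4 + mu_y, with mu, mu_x, mu_y >= 0
Complementary slackness: mu*(6x + 4y - 8) = 0, mu_x*x = 0, mu_y*y = 0
(0, 0) is infeasible (6*0 + 4*0 < 8), so if mu = 0 stationarity would force x = mu_x/2 >= 0, y = mu_y/2 >= 0 with mu_x*x = mu_y*y = 0, i.e. x = y = 0: contradiction. Hence mu > 0 and 6x + 4y = 8 is active.
Try x > 0, y > 0 (so mu_x = mu_y = 0): x = 6*mu/2, y = 4*mu/2
Substitute: 6*(6*mu/2) + 4*(4*mu/2) = 8
  mu*52/2 = 8 => mu = 4/13
x* = 12/13 > 0, y* = 8/13 > 0, consistent with mu_x = mu_y = 0.
f is convex and the constraints are linear, so this KKT point is the global minimum.
f* = 16/13
Active constraints: 6x + 4y >= 8 (holds with equality, mu = 4/13 > 0); x >= 0 and y >= 0 are inactive (mu_x = mu_y = 0).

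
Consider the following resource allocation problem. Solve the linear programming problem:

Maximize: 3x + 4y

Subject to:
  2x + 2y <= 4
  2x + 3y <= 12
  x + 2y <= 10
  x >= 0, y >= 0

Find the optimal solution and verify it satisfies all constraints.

Feasible vertices: (0, 0), (0, 2), (2, 0)
Objective 3x + 4y at each vertex:
  (0, 0): 0
  (0, 2): 8
  (2, 0): 6
Maximum is 8 at (0, 2).
Verify constraints at (x, y) = (0, 2):
  2*0 + 2*2 = 4 <= 4 (active)
  2*0 + 3*2 = 6 <= 12
  1*0 + 2*2 = 4 <= 10
  x = 0 >= 0, y = 2 >= 0. All constraints satisfied.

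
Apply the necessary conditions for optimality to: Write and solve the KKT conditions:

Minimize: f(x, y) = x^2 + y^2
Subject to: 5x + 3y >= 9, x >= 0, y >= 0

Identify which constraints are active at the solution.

KKT conditions for min x^2 + y^2 s.t. 5x + 3y >= 9, x >= 0, y >= 0:
Stationarity: 2x = mu*5 + mu_x, 2y = mu*3 + mu_y, with mu, mu_x, mu_y >= 0
Complementary slackness: mu*(5x + 3y - 9) = 0, mu_x*x = 0, mu_y*y = 0
(0, 0) is infeasible (5*0 + 3*0 < 9), so if mu = 0 stationarity would force x = mu_x/2 >= 0, y = mu_y/2 >= 0 with mu_x*x = mu_y*y = 0, i.e. x = y = 0: contradiction. Hence mu > 0 and 5x + 3y = 9 is active.
Try x > 0, y > 0 (so mu_x = mu_y = 0): x = 5*mu/2, y = 3*mu/2
Substitute: 5*(5*mu/2) + 3*(3*mu/2) = 9
  mu*34/2 = 9 => mu = 9/17
x* = 45/34 > 0, y* = 27/34 > 0, consistent with mu_x = mu_y = 0.
f is convex and the constraints are linear, so this KKT point is the global minimum.
f* = 81/34
Active constraints: 5x + 3y >= 9 (holds with equality, mu = 9/17 > 0); x >= 0 and y >= 0 are inactive (mu_x = mu_y = 0).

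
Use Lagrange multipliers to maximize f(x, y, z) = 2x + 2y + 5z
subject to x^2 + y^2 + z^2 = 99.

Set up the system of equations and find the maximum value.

Lagrange conditions: 2 = 2*lambda*x, 2 = 2*lambda*y, 5 = 2*lambda*z
So x:2 = y:2 = z:5, i.e. x = 2t, y = 2t, z = 5t
Constraint: t^2*(2^2 + 2^2 + 5^2) = 99
  t^2 * 33 = 99  =>  t = sqrt(3)
Maximum = 2*2t + 2*2t + 5*5t = 33*sqrt(3) = sqrt(3267)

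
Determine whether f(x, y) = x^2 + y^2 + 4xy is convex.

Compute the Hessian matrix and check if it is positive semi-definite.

f(x,y) = x^2 + y^2 + 4xy
Hessian H = [[2, 4], [4, 2]]
trace(H) = 4, det(H) = -12
Eigenvalues: (4 +/- sqrt(64)) / 2 = 6, -2
Since not both eigenvalues positive, f is neither convex nor concave.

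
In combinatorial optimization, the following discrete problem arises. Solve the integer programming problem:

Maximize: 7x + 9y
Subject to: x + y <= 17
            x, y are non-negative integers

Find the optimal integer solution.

Objective: 7x + 9y, constraint: x + y <= 17
Coefficient of y is 9 > coefficient of x is 7, so allocate the entire budget to y.
Optimal: x = 0, y = 17, value = 153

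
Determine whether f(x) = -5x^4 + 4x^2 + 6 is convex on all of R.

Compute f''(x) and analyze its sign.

f(x) = -5x^4 + 4x^2 + 6
f'(x) = -20x^3 + 8x
f''(x) = -60x^2 + 8
f''(x) = -60x^2 + 8 -> -inf as |x| -> inf
Therefore, f is not globally convex on R.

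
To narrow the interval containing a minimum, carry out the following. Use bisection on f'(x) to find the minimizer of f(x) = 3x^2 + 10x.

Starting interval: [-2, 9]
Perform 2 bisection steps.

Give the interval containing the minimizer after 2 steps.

Finding critical point of f(x) = 3x^2 + 10x using bisection on f'(x) = 6x + 10.
f'(x) = 0 when x = -5/3.
Starting interval: [-2, 9]
Step 1: mid = 7/2, f'(mid) = 31, new interval = [-2, 7/2]
Step 2: mid = 3/4, f'(mid) = 29/2, new interval = [-2, 3/4]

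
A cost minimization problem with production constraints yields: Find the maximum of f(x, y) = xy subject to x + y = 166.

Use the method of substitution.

Substitute y = 166 - x into f(x,y) = xy:
g(x) = x(166 - x) = 166x - x^2
g'(x) = 166 - 2x = 0  =>  x = 83
y = 166 - 83 = 83
Maximum value = 83 * 83 = 6889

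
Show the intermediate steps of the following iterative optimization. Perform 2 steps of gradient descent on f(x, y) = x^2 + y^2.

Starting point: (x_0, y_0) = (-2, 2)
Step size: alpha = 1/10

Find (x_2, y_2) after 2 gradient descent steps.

f(x,y) = x^2 + y^2
grad_x = 2x + 0y, grad_y = 2y + 0x
Step 1: grad = (-4, 4), (-8/5, 8/5)
Step 2: grad = (-16/5, 16/5), (-32/25, 32/25)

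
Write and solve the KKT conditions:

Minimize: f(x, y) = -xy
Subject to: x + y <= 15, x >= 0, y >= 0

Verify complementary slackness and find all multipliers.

Problem: min -xy s.t. x + y <= 15 (multiplier lambda), x >= 0 (mu_x), y >= 0 (mu_y)
KKT stationarity: -y + lambda - mu_x = 0, -x + lambda - mu_y = 0, with lambda, mu_x, mu_y >= 0
Complementary slackness: lambda*(x + y - 15) = 0, mu_x*x = 0, mu_y*y = 0
If lambda = 0: y = -mu_x <= 0 and x = -mu_y <= 0 force x = y = 0 with f = 0; but x = y = 15/2 is feasible with f = -225/4 < 0, so this is not the minimum. Hence lambda > 0 and x + y = 15.
Try x > 0, y > 0 (so mu_x = mu_y = 0): y = lambda, x = lambda => x = y = lambda
x + y = 15 => 2*lambda = 15 => lambda = 15/2
x* = y* = 15/2 > 0, consistent with mu_x = mu_y = 0.
(Any feasible point with x = 0 or y = 0 has f = 0 > -225/4, so the minimum is not on those boundaries.)
min(-xy) = -225/4 (i.e. max xy = 225/4)
Multipliers: lambda = 15/2, mu_x = 0, mu_y = 0
Complementary slackness: lambda*(x + y - 15) = 15/2*(15/2 + 15/2 - 15) = 0, mu_x*x = 0*15/2 = 0, mu_y*y = 0*15/2 = 0. Satisfied.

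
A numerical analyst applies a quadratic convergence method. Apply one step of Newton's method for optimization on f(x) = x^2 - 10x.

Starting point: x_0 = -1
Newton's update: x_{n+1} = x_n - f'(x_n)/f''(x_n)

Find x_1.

f(x) = x^2 - 10x
f'(x) = 2x + (-10), f''(x) = 2
Newton step: x_1 = x_0 - f'(x_0)/f''(x_0)
f'(-1) = -12
x_1 = -1 - -12/2 = 5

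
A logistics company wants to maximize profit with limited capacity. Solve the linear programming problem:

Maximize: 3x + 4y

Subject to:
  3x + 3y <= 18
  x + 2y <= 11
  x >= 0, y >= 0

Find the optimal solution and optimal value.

Feasible vertices: (0, 0), (0, 11/2), (1, 5), (6, 0)
Objective 3x + 4y at each:
  (0, 0): 0
  (0, 11/2): 22
  (1, 5): 23
  (6, 0): 18
Maximum is 23 at (1, 5).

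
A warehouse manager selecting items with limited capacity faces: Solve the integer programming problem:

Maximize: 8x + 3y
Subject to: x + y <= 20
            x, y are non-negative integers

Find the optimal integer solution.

Objective: 8x + 3y, constraint: x + y <= 20
Coefficient of x is 8 >= coefficient of y is 3, so allocate the entire budget to x.
Optimal: x = 20, y = 0, value = 160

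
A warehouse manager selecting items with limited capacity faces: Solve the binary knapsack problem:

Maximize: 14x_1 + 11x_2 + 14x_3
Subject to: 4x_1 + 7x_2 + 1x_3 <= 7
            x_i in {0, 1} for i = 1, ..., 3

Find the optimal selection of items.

Items: item 1 (v=14, w=4), item 2 (v=11, w=7), item 3 (v=14, w=1)
Capacity: 7
Checking all 8 subsets (w = total weight, v = total value):
  {}: w = 0, v = 0
  {1}: w = 4, v = 14
  {2}: w = 7, v = 11
  {3}: w = 1, v = 14
  {1, 2}: w = 11 > 7, infeasible
  {1, 3}: w = 5, v = 28
  {2, 3}: w = 8 > 7, infeasible
  {1, 2, 3}: w = 12 > 7, infeasible
Best feasible subset: items [1, 3]
Total weight: 5 <= 7, total value: 28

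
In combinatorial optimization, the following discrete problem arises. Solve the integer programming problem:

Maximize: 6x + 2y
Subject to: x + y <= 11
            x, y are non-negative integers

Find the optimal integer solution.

Objective: 6x + 2y, constraint: x + y <= 11
Coefficient of x is 6 >= coefficient of y is 2, so allocate the entire budget to x.
Optimal: x = 11, y = 0, value = 66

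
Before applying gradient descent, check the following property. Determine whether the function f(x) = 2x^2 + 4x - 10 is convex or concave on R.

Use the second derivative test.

f(x) = 2x^2 + 4x - 10
f'(x) = 4x + 4
f''(x) = 4
Since f''(x) = 4 > 0 for all x, f is convex on R.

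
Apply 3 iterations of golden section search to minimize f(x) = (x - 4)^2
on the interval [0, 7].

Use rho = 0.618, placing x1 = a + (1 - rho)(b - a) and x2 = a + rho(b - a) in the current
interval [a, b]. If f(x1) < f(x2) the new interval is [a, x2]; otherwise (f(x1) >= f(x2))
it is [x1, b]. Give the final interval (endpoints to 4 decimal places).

Golden section search for min of f(x) = (x - 4)^2 on [0, 7].
Each step: x1 = a + (1 - rho)(b - a), x2 = a + rho(b - a); if f(x1) < f(x2) keep [a, x2], otherwise keep [x1, b].
Step 1: [0.0000, 7.0000], x1=2.6740 (f=1.7583), x2=4.3260 (f=0.1063); f(x1) > f(x2) => keep [2.6740, 7.0000]
Step 2: [2.6740, 7.0000], x1=4.3265 (f=0.1066), x2=5.3475 (f=1.8157); f(x1) < f(x2) => keep [2.6740, 5.3475]
Step 3: [2.6740, 5.3475], x1=3.6953 (f=0.0929), x2=4.3262 (f=0.1064); f(x1) < f(x2) => keep [2.6740, 4.3262]
Final interval: [2.6740, 4.3262]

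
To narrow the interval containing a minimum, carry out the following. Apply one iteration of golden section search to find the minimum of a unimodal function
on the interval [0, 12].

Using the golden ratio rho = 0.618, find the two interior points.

Golden section search on [0, 12].
Golden ratio rho = 0.618 (approx).
Interior points:
  x_1 = 0 + (1-0.618)*12 = 4.5840
  x_2 = 0 + 0.618*12 = 7.4160
Compare f(x_1) and f(x_2) to determine which subinterval to keep.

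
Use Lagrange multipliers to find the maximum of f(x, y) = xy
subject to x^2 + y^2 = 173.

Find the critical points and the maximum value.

Lagrange conditions: y = 2*lambda*x and x = 2*lambda*y
If x = 0 then y = 0, violating the constraint, so x, y != 0.
Dividing: y/x = x/y => x^2 = y^2 => y = x or y = -x
Constraint: 2x^2 = 173 => x^2 = 173/2 => x = +/-sqrt(173/2)
Critical points: (sqrt(173/2), sqrt(173/2)), (-sqrt(173/2), -sqrt(173/2)), (sqrt(173/2), -sqrt(173/2)), (-sqrt(173/2), sqrt(173/2))
  y = x:  xy = x^2 = 173/2  at (sqrt(173/2), sqrt(173/2)) and (-sqrt(173/2), -sqrt(173/2))
  y = -x: xy = -x^2 = -173/2 at (sqrt(173/2), -sqrt(173/2)) and (-sqrt(173/2), sqrt(173/2))
Maximum xy = 173/2 at (sqrt(173/2), sqrt(173/2)) and (-sqrt(173/2), -sqrt(173/2))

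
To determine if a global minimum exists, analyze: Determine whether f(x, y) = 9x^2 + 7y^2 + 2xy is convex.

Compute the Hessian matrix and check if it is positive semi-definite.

f(x,y) = 9x^2 + 7y^2 + 2xy
Hessian H = [[18, 2], [2, 14]]
trace(H) = 32, det(H) = 248
Eigenvalues: (32 +/- sqrt(32)) / 2 = 18.83, 13.17
Since both eigenvalues > 0, f is convex.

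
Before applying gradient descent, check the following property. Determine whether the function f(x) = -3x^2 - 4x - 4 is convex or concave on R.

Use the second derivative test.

f(x) = -3x^2 - 4x - 4
f'(x) = -6x - 4
f''(x) = -6
Since f''(x) = -6 < 0 for all x, f is concave on R.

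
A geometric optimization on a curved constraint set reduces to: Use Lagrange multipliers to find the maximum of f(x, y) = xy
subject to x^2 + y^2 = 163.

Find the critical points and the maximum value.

Lagrange conditions: y = 2*lambda*x and x = 2*lambda*y
If x = 0 then y = 0, violating the constraint, so x, y != 0.
Dividing: y/x = x/y => x^2 = y^2 => y = x or y = -x
Constraint: 2x^2 = 163 => x^2 = 163/2 => x = +/-sqrt(163/2)
Critical points: (sqrt(163/2), sqrt(163/2)), (-sqrt(163/2), -sqrt(163/2)), (sqrt(163/2), -sqrt(163/2)), (-sqrt(163/2), sqrt(163/2))
  y = x:  xy = x^2 = 163/2  at (sqrt(163/2), sqrt(163/2)) and (-sqrt(163/2), -sqrt(163/2))
  y = -x: xy = -x^2 = -163/2 at (sqrt(163/2), -sqrt(163/2)) and (-sqrt(163/2), sqrt(163/2))
Maximum xy = 163/2 at (sqrt(163/2), sqrt(163/2)) and (-sqrt(163/2), -sqrt(163/2))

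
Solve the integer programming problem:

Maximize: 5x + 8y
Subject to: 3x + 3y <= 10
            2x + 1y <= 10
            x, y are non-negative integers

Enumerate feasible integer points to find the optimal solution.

Constraint 1: 3x + 3y <= 10
Constraint 2: 2x + 1y <= 10
Feasible x range (need y >= 0): 0 <= x <= min(10/3, 10/2) => x in {0, ..., 3}.
Enumerate feasible integer points row by row (the coefficient of y is 8 > 0, so for each x the largest feasible y gives the best value):
  x = 0: y <= min((10 - 3*0)/3, (10 - 2*0)/1) => y in {0, ..., 3}; best 5*0 + 8*3 = 24
  x = 1: y <= min((10 - 3*1)/3, (10 - 2*1)/1) => y in {0, ..., 2}; best 5*1 + 8*2 = 21
  x = 2: y <= min((10 - 3*2)/3, (10 - 2*2)/1) => y in {0, ..., 1}; best 5*2 + 8*1 = 18
  x = 3: y <= min((10 - 3*3)/3, (10 - 2*3)/1) => y in {0}; best 5*3 + 8*0 = 15
The maximum 5x + 8y = 24 is achieved at x = 0, y = 3.
Check: 3*0 + 3*3 = 9 <= 10 and 2*0 + 1*3 = 3 <= 10.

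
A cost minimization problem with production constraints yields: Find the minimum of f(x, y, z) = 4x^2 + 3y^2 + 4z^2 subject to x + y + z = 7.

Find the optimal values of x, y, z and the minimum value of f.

Using Lagrange multipliers on f = 4x^2 + 3y^2 + 4z^2 with constraint x + y + z = 7:
Conditions: 2*4*x = lambda, 2*3*y = lambda, 2*4*z = lambda
So x = lambda/8, y = lambda/6, z = lambda/8
Substituting into constraint: lambda * (5/12) = 7
lambda = 84/5
x = 21/10, y = 14/5, z = 21/10
Minimum value = 294/5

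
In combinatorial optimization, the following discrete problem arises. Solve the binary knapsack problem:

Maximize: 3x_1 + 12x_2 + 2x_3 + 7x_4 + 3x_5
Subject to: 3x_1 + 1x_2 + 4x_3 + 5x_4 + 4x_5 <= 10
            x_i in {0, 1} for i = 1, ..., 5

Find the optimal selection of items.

Items: item 1 (v=3, w=3), item 2 (v=12, w=1), item 3 (v=2, w=4), item 4 (v=7, w=5), item 5 (v=3, w=4)
Capacity: 10
Checking all 32 subsets (w = total weight, v = total value):
  {}: w = 0, v = 0
  {1}: w = 3, v = 3
  {2}: w = 1, v = 12
  {3}: w = 4, v = 2
  {4}: w = 5, v = 7
  {5}: w = 4, v = 3
  {1, 2}: w = 4, v = 15
  {1, 3}: w = 7, v = 5
  {1, 4}: w = 8, v = 10
  {1, 5}: w = 7, v = 6
  {2, 3}: w = 5, v = 14
  {2, 4}: w = 6, v = 19
  {2, 5}: w = 5, v = 15
  {3, 4}: w = 9, v = 9
  {3, 5}: w = 8, v = 5
  {4, 5}: w = 9, v = 10
  {1, 2, 3}: w = 8, v = 17
  {1, 2, 4}: w = 9, v = 22
  {1, 2, 5}: w = 8, v = 18
  {1, 3, 4}: w = 12 > 10, infeasible
  {1, 3, 5}: w = 11 > 10, infeasible
  {1, 4, 5}: w = 12 > 10, infeasible
  {2, 3, 4}: w = 10, v = 21
  {2, 3, 5}: w = 9, v = 17
  {2, 4, 5}: w = 10, v = 22
  {3, 4, 5}: w = 13 > 10, infeasible
  {1, 2, 3, 4}: w = 13 > 10, infeasible
  {1, 2, 3, 5}: w = 12 > 10, infeasible
  {1, 2, 4, 5}: w = 13 > 10, infeasible
  {1, 3, 4, 5}: w = 16 > 10, infeasible
  {2, 3, 4, 5}: w = 14 > 10, infeasible
  {1, 2, 3, 4, 5}: w = 17 > 10, infeasible
Best feasible subset: items [1, 2, 4]
(The same value 22 is also attained by {2, 4, 5}.)
Total weight: 9 <= 10, total value: 22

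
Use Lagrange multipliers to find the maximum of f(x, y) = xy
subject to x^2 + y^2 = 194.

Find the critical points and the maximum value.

Lagrange conditions: y = 2*lambda*x and x = 2*lambda*y
If x = 0 then y = 0, violating the constraint, so x, y != 0.
Dividing: y/x = x/y => x^2 = y^2 => y = x or y = -x
Constraint: 2x^2 = 194 => x^2 = 97 => x = +/-sqrt(97)
Critical points: (sqrt(97), sqrt(97)), (-sqrt(97), -sqrt(97)), (sqrt(97), -sqrt(97)), (-sqrt(97), sqrt(97))
  y = x:  xy = x^2 = 97  at (sqrt(97), sqrt(97)) and (-sqrt(97), -sqrt(97))
  y = -x: xy = -x^2 = -97 at (sqrt(97), -sqrt(97)) and (-sqrt(97), sqrt(97))
Maximum xy = 97 at (sqrt(97), sqrt(97)) and (-sqrt(97), -sqrt(97))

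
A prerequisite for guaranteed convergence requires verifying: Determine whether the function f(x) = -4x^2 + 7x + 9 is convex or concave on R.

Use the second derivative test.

f(x) = -4x^2 + 7x + 9
f'(x) = -8x + 7
f''(x) = -8
Since f''(x) = -8 < 0 for all x, f is concave on R.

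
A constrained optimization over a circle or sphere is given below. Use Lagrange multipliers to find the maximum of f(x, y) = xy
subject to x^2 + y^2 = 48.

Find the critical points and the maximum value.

Lagrange conditions: y = 2*lambda*x and x = 2*lambda*y
If x = 0 then y = 0, violating the constraint, so x, y != 0.
Dividing: y/x = x/y => x^2 = y^2 => y = x or y = -x
Constraint: 2x^2 = 48 => x^2 = 24 => x = +/-sqrt(24)
Critical points: (sqrt(24), sqrt(24)), (-sqrt(24), -sqrt(24)), (sqrt(24), -sqrt(24)), (-sqrt(24), sqrt(24))
  y = x:  xy = x^2 = 24  at (sqrt(24), sqrt(24)) and (-sqrt(24), -sqrt(24))
  y = -x: xy = -x^2 = -24 at (sqrt(24), -sqrt(24)) and (-sqrt(24), sqrt(24))
Maximum xy = 24 at (sqrt(24), sqrt(24)) and (-sqrt(24), -sqrt(24))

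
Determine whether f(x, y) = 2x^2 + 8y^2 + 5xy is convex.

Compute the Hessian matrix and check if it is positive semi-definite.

f(x,y) = 2x^2 + 8y^2 + 5xy
Hessian H = [[4, 5], [5, 16]]
trace(H) = 20, det(H) = 39
Eigenvalues: (20 +/- sqrt(244)) / 2 = 17.81, 2.19
Since both eigenvalues > 0, f is convex.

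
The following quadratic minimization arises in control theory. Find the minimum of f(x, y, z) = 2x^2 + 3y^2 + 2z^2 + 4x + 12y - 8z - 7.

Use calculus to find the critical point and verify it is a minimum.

f(x,y,z) = 2x^2 + 3y^2 + 2z^2 + 4x + 12y - 8z - 7
df/dx = 4x + (4) = 0 => x = -1
df/dy = 6y + (12) = 0 => y = -2
df/dz = 4z + (-8) = 0 => z = 2
f(-1,-2,2) = 2*(-1)^2 + 3*(-2)^2 + 2*(2)^2 + 4*(-1) + 12*(-2) + -8*(2) + -7 = -29
Hessian is diagonal with entries 4, 6, 4 > 0, confirmed minimum.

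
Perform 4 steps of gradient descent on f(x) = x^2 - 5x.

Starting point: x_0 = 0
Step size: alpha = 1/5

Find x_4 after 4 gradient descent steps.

f(x) = x^2 - 5x, f'(x) = 2x + (-5)
Step 1: f'(0) = -5, x_1 = 0 - 1/5 * -5 = 1
Step 2: f'(1) = -3, x_2 = 1 - 1/5 * -3 = 8/5
Step 3: f'(8/5) = -9/5, x_3 = 8/5 - 1/5 * -9/5 = 49/25
Step 4: f'(49/25) = -27/25, x_4 = 49/25 - 1/5 * -27/25 = 272/125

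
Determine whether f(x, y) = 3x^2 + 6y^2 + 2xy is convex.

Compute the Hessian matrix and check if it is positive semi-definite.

f(x,y) = 3x^2 + 6y^2 + 2xy
Hessian H = [[6, 2], [2, 12]]
trace(H) = 18, det(H) = 68
Eigenvalues: (18 +/- sqrt(52)) / 2 = 12.61, 5.394
Since both eigenvalues > 0, f is convex.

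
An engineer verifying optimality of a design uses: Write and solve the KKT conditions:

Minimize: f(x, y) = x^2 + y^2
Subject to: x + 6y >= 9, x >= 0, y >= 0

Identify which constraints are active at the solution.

KKT conditions for min x^2 + y^2 s.t. 1x + 6y >= 9, x >= 0, y >= 0:
Stationarity: 2x = mu*1 + mu_x, 2y = mu*6 + mu_y, with mu, mu_x, mu_y >= 0
Complementary slackness: mu*(x + 6y - 9) = 0, mu_x*x = 0, mu_y*y = 0
(0, 0) is infeasible (1*0 + 6*0 < 9), so if mu = 0 stationarity would force x = mu_x/2 >= 0, y = mu_y/2 >= 0 with mu_x*x = mu_y*y = 0, i.e. x = y = 0: contradiction. Hence mu > 0 and x + 6y = 9 is active.
Try x > 0, y > 0 (so mu_x = mu_y = 0): x = 1*mu/2, y = 6*mu/2
Substitute: 1*(1*mu/2) + 6*(6*mu/2) = 9
  mu*37/2 = 9 => mu = 18/37
x* = 9/37 > 0, y* = 54/37 > 0, consistent with mu_x = mu_y = 0.
f is convex and the constraints are linear, so this KKT point is the global minimum.
f* = 81/37
Active constraints: x + 6y >= 9 (holds with equality, mu = 18/37 > 0); x >= 0 and y >= 0 are inactive (mu_x = mu_y = 0).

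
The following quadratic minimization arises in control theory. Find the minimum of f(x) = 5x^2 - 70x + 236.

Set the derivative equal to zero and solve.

f(x) = 5x^2 - 70x + 236
f'(x) = 10x + (-70) = 0
x = 70/10 = 7
f(7) = -9
Since f''(x) = 10 > 0, this is a minimum.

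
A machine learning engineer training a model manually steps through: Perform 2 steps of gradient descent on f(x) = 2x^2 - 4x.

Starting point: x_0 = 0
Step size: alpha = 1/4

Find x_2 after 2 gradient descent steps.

f(x) = 2x^2 - 4x, f'(x) = 4x + (-4)
Step 1: f'(0) = -4, x_1 = 0 - 1/4 * -4 = 1
Step 2: f'(1) = 0, x_2 = 1 - 1/4 * 0 = 1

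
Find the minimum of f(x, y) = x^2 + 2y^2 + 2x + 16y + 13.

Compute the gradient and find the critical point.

f(x,y) = x^2 + 2y^2 + 2x + 16y + 13
df/dx = 2x + (2) = 0  =>  x = -1
df/dy = 4y + (16) = 0  =>  y = -4
f(-1, -4) = 1*(-1)^2 + 2*(-4)^2 + 2*(-1) + 16*(-4) + 13 = -20
Hessian is diagonal with entries 2, 4 > 0, so this is a minimum.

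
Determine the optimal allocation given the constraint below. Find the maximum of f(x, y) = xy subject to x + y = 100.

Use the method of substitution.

Substitute y = 100 - x into f(x,y) = xy:
g(x) = x(100 - x) = 100x - x^2
g'(x) = 100 - 2x = 0  =>  x = 50
y = 100 - 50 = 50
Maximum value = 50 * 50 = 2500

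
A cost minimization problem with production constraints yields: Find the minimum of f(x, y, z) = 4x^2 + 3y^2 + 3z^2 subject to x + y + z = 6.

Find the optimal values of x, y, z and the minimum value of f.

Using Lagrange multipliers on f = 4x^2 + 3y^2 + 3z^2 with constraint x + y + z = 6:
Conditions: 2*4*x = lambda, 2*3*y = lambda, 2*3*z = lambda
So x = lambda/8, y = lambda/6, z = lambda/6
Substituting into constraint: lambda * (11/24) = 6
lambda = 144/11
x = 18/11, y = 24/11, z = 24/11
Minimum value = 432/11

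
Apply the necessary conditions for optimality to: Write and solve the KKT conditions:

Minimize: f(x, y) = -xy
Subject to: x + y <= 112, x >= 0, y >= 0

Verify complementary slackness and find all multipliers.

Problem: min -xy s.t. x + y <= 112 (multiplier lambda), x >= 0 (mu_x), y >= 0 (mu_y)
KKT stationarity: -y + lambda - mu_x = 0, -x + lambda - mu_y = 0, with lambda, mu_x, mu_y >= 0
Complementary slackness: lambda*(x + y - 112) = 0, mu_x*x = 0, mu_y*y = 0
If lambda = 0: y = -mu_x <= 0 and x = -mu_y <= 0 force x = y = 0 with f = 0; but x = y = 56 is feasible with f = -3136 < 0, so this is not the minimum. Hence lambda > 0 and x + y = 112.
Try x > 0, y > 0 (so mu_x = mu_y = 0): y = lambda, x = lambda => x = y = lambda
x + y = 112 => 2*lambda = 112 => lambda = 56
x* = y* = 56 > 0, consistent with mu_x = mu_y = 0.
(Any feasible point with x = 0 or y = 0 has f = 0 > -3136, so the minimum is not on those boundaries.)
min(-xy) = -3136 (i.e. max xy = 3136)
Multipliers: lambda = 56, mu_x = 0, mu_y = 0
Complementary slackness: lambda*(x + y - 112) = 56*(56 + 56 - 112) = 0, mu_x*x = 0*56 = 0, mu_y*y = 0*56 = 0. Satisfied.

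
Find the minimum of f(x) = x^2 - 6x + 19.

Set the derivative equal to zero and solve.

f(x) = x^2 - 6x + 19
f'(x) = 2x + (-6) = 0
x = 6/2 = 3
f(3) = 10
Since f''(x) = 2 > 0, this is a minimum.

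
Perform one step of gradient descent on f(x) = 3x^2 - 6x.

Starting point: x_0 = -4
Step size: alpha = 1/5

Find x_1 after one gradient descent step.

f(x) = 3x^2 - 6x
f'(x) = 6x - 6
f'(-4) = 6*-4 + (-6) = -30
x_1 = x_0 - alpha * f'(x_0) = -4 - 1/5 * -30 = 2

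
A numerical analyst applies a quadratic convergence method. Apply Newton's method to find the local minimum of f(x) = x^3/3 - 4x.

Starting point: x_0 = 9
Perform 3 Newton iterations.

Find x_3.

f(x) = x^3/3 - 4x
f'(x) = x^2 - 4, f''(x) = 2x
Newton update: x_{n+1} = x_n - (x_n^2 - 4)/(2*x_n)
Step 1: x_0 = 9, f'=77, f''=18, x_1 = 85/18
Step 2: x_1 = 85/18, f'=5929/324, f''=85/9, x_2 = 8521/3060
Step 3: x_2 = 8521/3060, f'=35153041/9363600, f''=8521/1530, x_3 = 110061841/52148520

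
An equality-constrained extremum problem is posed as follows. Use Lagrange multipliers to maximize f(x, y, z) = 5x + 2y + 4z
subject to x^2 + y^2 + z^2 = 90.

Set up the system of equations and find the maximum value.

Lagrange conditions: 5 = 2*lambda*x, 2 = 2*lambda*y, 4 = 2*lambda*z
So x:5 = y:2 = z:4, i.e. x = 5t, y = 2t, z = 4t
Constraint: t^2*(5^2 + 2^2 + 4^2) = 90
  t^2 * 45 = 90  =>  t = sqrt(2)
Maximum = 5*5t + 2*2t + 4*4t = 45*sqrt(2) = sqrt(4050)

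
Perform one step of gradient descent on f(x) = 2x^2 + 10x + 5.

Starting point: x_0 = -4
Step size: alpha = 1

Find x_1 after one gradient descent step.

f(x) = 2x^2 + 10x + 5
f'(x) = 4x + 10
f'(-4) = 4*-4 + (10) = -6
x_1 = x_0 - alpha * f'(x_0) = -4 - 1 * -6 = 2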